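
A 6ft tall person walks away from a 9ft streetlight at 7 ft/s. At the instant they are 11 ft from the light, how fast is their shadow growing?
14 ft/s

By similar triangles: 9/(x+s) = 6/s
Solving: s = 6x/3
ds/dt = 6/3 · dx/dt = 2 · 7 = 14 ft/s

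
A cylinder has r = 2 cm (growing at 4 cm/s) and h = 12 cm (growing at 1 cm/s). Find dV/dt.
196π cm³/s

V = πr²h
dV/dt = 2πrh·dr/dt + πr²·dh/dt
= 2π(2)(12)(4) + π(2)²(1)
= 196π cm³/s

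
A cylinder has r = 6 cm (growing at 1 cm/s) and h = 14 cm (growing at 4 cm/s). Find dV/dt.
312π cm³/s

V = πr²h
dV/dt = 2πrh·dr/dt + πr²·dh/dt
= 2π(6)(14)(1) + π(6)²(4)
= 312π cm³/s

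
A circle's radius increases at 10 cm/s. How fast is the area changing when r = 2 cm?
40π cm²/s

A = πr²
dA/dt = 2πr · dr/dt = 2π(2)(10) = 40π cm²/s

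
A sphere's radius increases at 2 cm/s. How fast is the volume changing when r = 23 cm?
4232π cm³/s

V = (4/3)πr³
dV/dt = dV/dr · dr/dt = 4πr² · 2
At r = 23: dV/dt = 4232π cm³/s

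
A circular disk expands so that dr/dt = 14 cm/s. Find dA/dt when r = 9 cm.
252π cm²/s

A = πr²
dA/dt = 2πr · dr/dt = 2π(9)(14) = 252π cm²/s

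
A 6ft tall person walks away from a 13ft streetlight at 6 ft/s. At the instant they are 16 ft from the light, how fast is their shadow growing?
36/7 ft/s

By similar triangles: 13/(x+s) = 6/s
Solving: s = 6x/7
ds/dt = 6/7 · dx/dt = 6/7 · 6 = 36/7 ft/s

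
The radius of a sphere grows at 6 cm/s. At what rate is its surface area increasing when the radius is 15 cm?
720π cm²/s

S = 4πr²
dS/dt = dS/dr · dr/dt = 8πr · 6
At r = 15: dS/dt = 720π cm²/s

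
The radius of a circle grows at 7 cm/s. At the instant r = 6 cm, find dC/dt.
14π cm/s

C = 2πr
dC/dt = 2π · dr/dt = 2π · 7 = 14π cm/s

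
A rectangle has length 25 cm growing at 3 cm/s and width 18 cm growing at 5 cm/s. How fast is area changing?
179 cm²/s

A = lw
dA/dt = w·dl/dt + l·dw/dt = 18·3 + 25·5 = 179 cm²/s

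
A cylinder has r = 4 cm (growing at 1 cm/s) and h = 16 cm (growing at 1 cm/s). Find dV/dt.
144π cm³/s

V = πr²h
dV/dt = 2πrh·dr/dt + πr²·dh/dt
= 2π(4)(16)(1) + π(4)²(1)
= 144π cm³/s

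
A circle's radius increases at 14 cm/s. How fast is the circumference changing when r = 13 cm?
28π cm/s

C = 2πr
dC/dt = 2π · dr/dt = 2π · 14 = 28π cm/s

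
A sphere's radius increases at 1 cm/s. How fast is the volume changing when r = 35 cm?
4900π cm³/s

V = (4/3)πr³
dV/dt = dV/dr · dr/dt = 4πr² · 1
At r = 35: dV/dt = 4900π cm³/s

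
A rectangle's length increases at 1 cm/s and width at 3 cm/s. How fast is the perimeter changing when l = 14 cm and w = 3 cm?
8 cm/s

P = 2(l + w)
dP/dt = 2(dl/dt + dw/dt) = 2(1 + 3) = 8 cm/s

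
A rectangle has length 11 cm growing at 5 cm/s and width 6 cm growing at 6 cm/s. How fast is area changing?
96 cm²/s

A = lw
dA/dt = w·dl/dt + l·dw/dt = 6·5 + 11·6 = 96 cm²/s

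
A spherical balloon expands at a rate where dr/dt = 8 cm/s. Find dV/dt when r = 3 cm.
288π cm³/s

V = (4/3)πr³
dV/dt = dV/dr · dr/dt = 4πr² · 8
At r = 3: dV/dt = 288π cm³/s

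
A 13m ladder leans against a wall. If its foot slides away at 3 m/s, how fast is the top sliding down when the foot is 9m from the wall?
27√22/44 ≈ 2.878 m/s

x² + y² = 13²
2x·dx/dt + 2y·dy/dt = 0
dy/dt = -x/y · dx/dt = -9/(2√22) · 3 = -27√22/44 m/s
The top is descending at 27√22/44 ≈ 2.878 m/s.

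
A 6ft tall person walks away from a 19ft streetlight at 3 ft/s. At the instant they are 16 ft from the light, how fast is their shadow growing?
18/13 ft/s

By similar triangles: 19/(x+s) = 6/s
Solving: s = 6x/13
ds/dt = 6/13 · dx/dt = 6/13 · 3 = 18/13 ft/s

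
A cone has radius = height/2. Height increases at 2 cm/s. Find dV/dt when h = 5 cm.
25π/2 cm³/s

V = (1/3)π(h/2)²h = πh³/12
dV/dt = πh²/4 · 2
At h = 5: dV/dt = 25π/2 cm³/s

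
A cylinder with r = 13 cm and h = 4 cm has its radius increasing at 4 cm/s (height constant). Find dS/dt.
240π cm²/s

S = 2πrh + 2πr² (lateral + bases)
dS/dt = (2πh + 4πr)·dr/dt = (2π·4 + 4π·13)·4
= 240π cm²/s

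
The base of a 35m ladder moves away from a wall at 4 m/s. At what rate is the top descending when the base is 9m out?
9√286/143 ≈ 1.064 m/s

x² + y² = 35²
2x·dx/dt + 2y·dy/dt = 0
dy/dt = -x/y · dx/dt = -9/(2√286) · 4 = -9√286/143 m/s
The top is descending at 9√286/143 ≈ 1.064 m/s.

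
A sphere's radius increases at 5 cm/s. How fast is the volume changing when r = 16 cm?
5120π cm³/s

V = (4/3)πr³
dV/dt = dV/dr · dr/dt = 4πr² · 5
At r = 16: dV/dt = 5120π cm³/s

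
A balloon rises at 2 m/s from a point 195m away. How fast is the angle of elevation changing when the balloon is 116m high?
0.007576 rad/s

tan(θ) = y/195
sec²(θ) · dθ/dt = (1/195) · dy/dt
dθ/dt = cos²(θ)/195 · 2 = 195/(195² + 116²) · 2
dθ/dt = 0.007576 rad/s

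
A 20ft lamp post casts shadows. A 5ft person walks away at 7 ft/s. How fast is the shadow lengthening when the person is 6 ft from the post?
7/3 ft/s

By similar triangles: 20/(x+s) = 5/s
Solving: s = 5x/15
ds/dt = 5/15 · dx/dt = 1/3 · 7 = 7/3 ft/s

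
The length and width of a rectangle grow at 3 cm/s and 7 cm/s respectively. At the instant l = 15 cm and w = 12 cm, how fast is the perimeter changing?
20 cm/s

P = 2(l + w)
dP/dt = 2(dl/dt + dw/dt) = 2(3 + 7) = 20 cm/s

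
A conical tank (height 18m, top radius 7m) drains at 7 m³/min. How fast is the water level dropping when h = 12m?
9/(28π) ≈ 0.1023 m/min

r/h = 7/18, so r = (7/18)h
V = (1/3)πr²h = (1/3)π((7/18)h)²h = (49/972)πh³
dV/dh = (49/324)πh²
dh/dt = (dV/dt)/(dV/dh) = -7/((49/324)π·12²) = -9/(28π) m/min
The level is dropping at 9/(28π) ≈ 0.1023 m/min.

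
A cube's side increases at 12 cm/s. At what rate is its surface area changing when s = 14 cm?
2016 cm²/s

A = 6s²
dA/dt = 12s · ds/dt = 12·14·12 = 2016 cm²/s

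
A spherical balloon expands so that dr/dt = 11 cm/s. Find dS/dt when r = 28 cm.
2464π cm²/s

S = 4πr²
dS/dt = dS/dr · dr/dt = 8πr · 11
At r = 28: dS/dt = 2464π cm²/s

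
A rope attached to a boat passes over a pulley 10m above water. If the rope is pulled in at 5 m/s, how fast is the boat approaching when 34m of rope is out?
85√66/132 ≈ 5.231 m/s

rope² = x² + 10²
x = √(34² - 10²) = 4√66
dx/dt = (rope/x) · d(rope)/dt = (34/(4√66)) · (-5) = -85√66/132 m/s
The boat approaches at 85√66/132 ≈ 5.231 m/s.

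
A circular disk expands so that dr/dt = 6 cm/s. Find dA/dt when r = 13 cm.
156π cm²/s

A = πr²
dA/dt = 2πr · dr/dt = 2π(13)(6) = 156π cm²/s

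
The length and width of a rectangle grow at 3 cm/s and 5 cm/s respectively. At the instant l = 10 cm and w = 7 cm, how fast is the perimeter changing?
16 cm/s

P = 2(l + w)
dP/dt = 2(dl/dt + dw/dt) = 2(3 + 5) = 16 cm/s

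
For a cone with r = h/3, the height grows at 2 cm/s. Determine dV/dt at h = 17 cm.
578π/9 cm³/s

V = (1/3)π(h/3)²h = πh³/27
dV/dt = πh²/9 · 2
At h = 17: dV/dt = 578π/9 cm³/s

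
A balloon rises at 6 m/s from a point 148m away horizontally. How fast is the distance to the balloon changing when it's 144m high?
216√2665/2665 ≈ 4.184 m/s

z² = 148² + y²
z = √(148² + 144²) = 4√2665
dz/dt = y/z · dy/dt = 144/(4√2665) · 6 = 216√2665/2665 ≈ 4.184 m/s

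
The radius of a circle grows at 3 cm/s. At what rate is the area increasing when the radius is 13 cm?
78π cm²/s

A = πr²
dA/dt = 2πr · dr/dt = 2π(13)(3) = 78π cm²/s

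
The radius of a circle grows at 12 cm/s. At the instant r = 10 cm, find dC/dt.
24π cm/s

C = 2πr
dC/dt = 2π · dr/dt = 2π · 12 = 24π cm/s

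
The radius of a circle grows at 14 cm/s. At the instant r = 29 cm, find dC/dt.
28π cm/s

C = 2πr
dC/dt = 2π · dr/dt = 2π · 14 = 28π cm/s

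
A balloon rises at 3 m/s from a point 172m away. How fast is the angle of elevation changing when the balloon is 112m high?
0.012248 rad/s

tan(θ) = y/172
sec²(θ) · dθ/dt = (1/172) · dy/dt
dθ/dt = cos²(θ)/172 · 3 = 172/(172² + 112²) · 3
dθ/dt = 0.012248 rad/s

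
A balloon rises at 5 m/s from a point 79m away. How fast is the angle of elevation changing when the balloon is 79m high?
0.031646 rad/s

tan(θ) = y/79
sec²(θ) · dθ/dt = (1/79) · dy/dt
dθ/dt = cos²(θ)/79 · 5 = 79/(79² + 79²) · 5
dθ/dt = 0.031646 rad/s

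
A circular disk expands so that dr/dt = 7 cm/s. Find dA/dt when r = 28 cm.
392π cm²/s

A = πr²
dA/dt = 2πr · dr/dt = 2π(28)(7) = 392π cm²/s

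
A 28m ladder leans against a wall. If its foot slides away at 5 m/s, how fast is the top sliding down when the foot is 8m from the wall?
2√5/3 ≈ 1.491 m/s

x² + y² = 28²
2x·dx/dt + 2y·dy/dt = 0
dy/dt = -x/y · dx/dt = -8/(12√5) · 5 = -2√5/3 m/s
The top is descending at 2√5/3 ≈ 1.491 m/s.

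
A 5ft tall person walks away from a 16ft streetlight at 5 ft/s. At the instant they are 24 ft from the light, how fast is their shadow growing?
25/11 ft/s

By similar triangles: 16/(x+s) = 5/s
Solving: s = 5x/11
ds/dt = 5/11 · dx/dt = 5/11 · 5 = 25/11 ft/s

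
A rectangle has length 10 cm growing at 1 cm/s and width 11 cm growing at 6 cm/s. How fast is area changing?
71 cm²/s

A = lw
dA/dt = w·dl/dt + l·dw/dt = 11·1 + 10·6 = 71 cm²/s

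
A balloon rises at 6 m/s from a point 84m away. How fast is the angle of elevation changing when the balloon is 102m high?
0.028866 rad/s

tan(θ) = y/84
sec²(θ) · dθ/dt = (1/84) · dy/dt
dθ/dt = cos²(θ)/84 · 6 = 84/(84² + 102²) · 6
dθ/dt = 0.028866 rad/s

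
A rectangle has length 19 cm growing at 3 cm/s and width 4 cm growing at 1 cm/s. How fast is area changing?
31 cm²/s

A = lw
dA/dt = w·dl/dt + l·dw/dt = 4·3 + 19·1 = 31 cm²/s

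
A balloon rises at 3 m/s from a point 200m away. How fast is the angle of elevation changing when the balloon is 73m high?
0.013237 rad/s

tan(θ) = y/200
sec²(θ) · dθ/dt = (1/200) · dy/dt
dθ/dt = cos²(θ)/200 · 3 = 200/(200² + 73²) · 3
dθ/dt = 0.013237 rad/s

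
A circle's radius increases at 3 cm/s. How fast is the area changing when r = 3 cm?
18π cm²/s

A = πr²
dA/dt = 2πr · dr/dt = 2π(3)(3) = 18π cm²/s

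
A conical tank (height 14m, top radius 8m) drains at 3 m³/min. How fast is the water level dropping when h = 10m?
147/(1600π) ≈ 0.02924 m/min

r/h = 8/14, so r = (4/7)h
V = (1/3)πr²h = (1/3)π((4/7)h)²h = (16/147)πh³
dV/dh = (16/49)πh²
dh/dt = (dV/dt)/(dV/dh) = -3/((16/49)π·10²) = -147/(1600π) m/min
The level is dropping at 147/(1600π) ≈ 0.02924 m/min.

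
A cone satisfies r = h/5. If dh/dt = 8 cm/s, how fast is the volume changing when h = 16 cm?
2048π/25 cm³/s

V = (1/3)π(h/5)²h = πh³/75
dV/dt = πh²/25 · 8
At h = 16: dV/dt = 2048π/25 cm³/s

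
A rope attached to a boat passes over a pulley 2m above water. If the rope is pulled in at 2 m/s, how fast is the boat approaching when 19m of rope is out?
38√357/357 ≈ 2.011 m/s

rope² = x² + 2²
x = √(19² - 2²) = √357
dx/dt = (rope/x) · d(rope)/dt = (19/√357) · (-2) = -38√357/357 m/s
The boat approaches at 38√357/357 ≈ 2.011 m/s.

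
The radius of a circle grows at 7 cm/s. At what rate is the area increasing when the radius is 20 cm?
280π cm²/s

A = πr²
dA/dt = 2πr · dr/dt = 2π(20)(7) = 280π cm²/s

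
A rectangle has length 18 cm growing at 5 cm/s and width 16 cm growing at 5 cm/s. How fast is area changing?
170 cm²/s

A = lw
dA/dt = w·dl/dt + l·dw/dt = 16·5 + 18·5 = 170 cm²/s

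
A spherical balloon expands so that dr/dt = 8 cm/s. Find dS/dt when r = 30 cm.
1920π cm²/s

S = 4πr²
dS/dt = dS/dr · dr/dt = 8πr · 8
At r = 30: dS/dt = 1920π cm²/s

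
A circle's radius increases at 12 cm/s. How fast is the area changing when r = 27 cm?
648π cm²/s

A = πr²
dA/dt = 2πr · dr/dt = 2π(27)(12) = 648π cm²/s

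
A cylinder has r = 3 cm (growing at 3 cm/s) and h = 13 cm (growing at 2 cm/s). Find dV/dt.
252π cm³/s

V = πr²h
dV/dt = 2πrh·dr/dt + πr²·dh/dt
= 2π(3)(13)(3) + π(3)²(2)
= 252π cm³/s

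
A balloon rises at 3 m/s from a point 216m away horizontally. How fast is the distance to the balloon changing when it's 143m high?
429√67105/67105 ≈ 1.656 m/s

z² = 216² + y²
z = √(216² + 143²) = √67105
dz/dt = y/z · dy/dt = 143/√67105 · 3 = 429√67105/67105 ≈ 1.656 m/s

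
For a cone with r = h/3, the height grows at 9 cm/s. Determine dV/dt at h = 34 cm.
1156π cm³/s

V = (1/3)π(h/3)²h = πh³/27
dV/dt = πh²/9 · 9
At h = 34: dV/dt = 1156π cm³/s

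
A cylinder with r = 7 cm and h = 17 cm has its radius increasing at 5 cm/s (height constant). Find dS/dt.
310π cm²/s

S = 2πrh + 2πr² (lateral + bases)
dS/dt = (2πh + 4πr)·dr/dt = (2π·17 + 4π·7)·5
= 310π cm²/s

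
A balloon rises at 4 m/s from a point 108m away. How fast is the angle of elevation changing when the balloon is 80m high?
0.023915 rad/s

tan(θ) = y/108
sec²(θ) · dθ/dt = (1/108) · dy/dt
dθ/dt = cos²(θ)/108 · 4 = 108/(108² + 80²) · 4
dθ/dt = 0.023915 rad/s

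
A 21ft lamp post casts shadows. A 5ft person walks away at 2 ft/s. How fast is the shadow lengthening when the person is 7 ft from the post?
5/8 ft/s

By similar triangles: 21/(x+s) = 5/s
Solving: s = 5x/16
ds/dt = 5/16 · dx/dt = 5/16 · 2 = 5/8 ft/s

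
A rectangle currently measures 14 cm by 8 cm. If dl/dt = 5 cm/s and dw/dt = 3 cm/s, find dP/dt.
16 cm/s

P = 2(l + w)
dP/dt = 2(dl/dt + dw/dt) = 2(5 + 3) = 16 cm/s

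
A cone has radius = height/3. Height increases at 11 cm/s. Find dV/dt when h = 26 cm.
7436π/9 cm³/s

V = (1/3)π(h/3)²h = πh³/27
dV/dt = πh²/9 · 11
At h = 26: dV/dt = 7436π/9 cm³/s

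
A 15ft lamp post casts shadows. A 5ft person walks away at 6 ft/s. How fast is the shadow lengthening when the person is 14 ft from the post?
3 ft/s

By similar triangles: 15/(x+s) = 5/s
Solving: s = 5x/10
ds/dt = 5/10 · dx/dt = 1/2 · 6 = 3 ft/s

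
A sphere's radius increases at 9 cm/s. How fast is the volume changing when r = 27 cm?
26244π cm³/s

V = (4/3)πr³
dV/dt = dV/dr · dr/dt = 4πr² · 9
At r = 27: dV/dt = 26244π cm³/s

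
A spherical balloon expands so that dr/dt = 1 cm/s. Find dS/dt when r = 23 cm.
184π cm²/s

S = 4πr²
dS/dt = dS/dr · dr/dt = 8πr · 1
At r = 23: dS/dt = 184π cm²/s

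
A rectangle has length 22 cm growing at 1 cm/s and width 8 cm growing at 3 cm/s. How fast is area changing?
74 cm²/s

A = lw
dA/dt = w·dl/dt + l·dw/dt = 8·1 + 22·3 = 74 cm²/s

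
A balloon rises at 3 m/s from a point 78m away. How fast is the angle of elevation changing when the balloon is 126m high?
0.010656 rad/s

tan(θ) = y/78
sec²(θ) · dθ/dt = (1/78) · dy/dt
dθ/dt = cos²(θ)/78 · 3 = 78/(78² + 126²) · 3
dθ/dt = 0.010656 rad/s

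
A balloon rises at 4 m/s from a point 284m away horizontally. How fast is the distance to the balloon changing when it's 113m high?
452√3737/18685 ≈ 1.479 m/s

z² = 284² + y²
z = √(284² + 113²) = 5√3737
dz/dt = y/z · dy/dt = 113/(5√3737) · 4 = 452√3737/18685 ≈ 1.479 m/s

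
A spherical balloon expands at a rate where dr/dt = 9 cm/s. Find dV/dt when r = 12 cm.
5184π cm³/s

V = (4/3)πr³
dV/dt = dV/dr · dr/dt = 4πr² · 9
At r = 12: dV/dt = 5184π cm³/s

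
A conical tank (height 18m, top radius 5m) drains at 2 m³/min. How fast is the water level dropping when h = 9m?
8/(25π) ≈ 0.1019 m/min

r/h = 5/18, so r = (5/18)h
V = (1/3)πr²h = (1/3)π((5/18)h)²h = (25/972)πh³
dV/dh = (25/324)πh²
dh/dt = (dV/dt)/(dV/dh) = -2/((25/324)π·9²) = -8/(25π) m/min
The level is dropping at 8/(25π) ≈ 0.1019 m/min.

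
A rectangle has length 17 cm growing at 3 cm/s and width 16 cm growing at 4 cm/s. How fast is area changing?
116 cm²/s

A = lw
dA/dt = w·dl/dt + l·dw/dt = 16·3 + 17·4 = 116 cm²/s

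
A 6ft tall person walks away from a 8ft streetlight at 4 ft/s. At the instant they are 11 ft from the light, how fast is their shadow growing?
12 ft/s

By similar triangles: 8/(x+s) = 6/s
Solving: s = 6x/2
ds/dt = 6/2 · dx/dt = 3 · 4 = 12 ft/s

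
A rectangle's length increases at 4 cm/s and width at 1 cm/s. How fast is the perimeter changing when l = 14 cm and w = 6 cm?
10 cm/s

P = 2(l + w)
dP/dt = 2(dl/dt + dw/dt) = 2(4 + 1) = 10 cm/s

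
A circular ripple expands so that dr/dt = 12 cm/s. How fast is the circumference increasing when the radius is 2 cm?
24π cm/s

C = 2πr
dC/dt = 2π · dr/dt = 2π · 12 = 24π cm/s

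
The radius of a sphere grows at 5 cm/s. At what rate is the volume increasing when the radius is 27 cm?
14580π cm³/s

V = (4/3)πr³
dV/dt = dV/dr · dr/dt = 4πr² · 5
At r = 27: dV/dt = 14580π cm³/s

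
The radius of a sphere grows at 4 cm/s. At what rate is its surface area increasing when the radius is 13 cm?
416π cm²/s

S = 4πr²
dS/dt = dS/dr · dr/dt = 8πr · 4
At r = 13: dS/dt = 416π cm²/s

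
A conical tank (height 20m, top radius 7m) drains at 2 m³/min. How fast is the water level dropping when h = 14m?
200/(2401π) ≈ 0.02651 m/min

r/h = 7/20, so r = (7/20)h
V = (1/3)πr²h = (1/3)π((7/20)h)²h = (49/1200)πh³
dV/dh = (49/400)πh²
dh/dt = (dV/dt)/(dV/dh) = -2/((49/400)π·14²) = -200/(2401π) m/min
The level is dropping at 200/(2401π) ≈ 0.02651 m/min.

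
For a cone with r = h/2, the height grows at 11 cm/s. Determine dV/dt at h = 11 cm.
1331π/4 cm³/s

V = (1/3)π(h/2)²h = πh³/12
dV/dt = πh²/4 · 11
At h = 11: dV/dt = 1331π/4 cm³/s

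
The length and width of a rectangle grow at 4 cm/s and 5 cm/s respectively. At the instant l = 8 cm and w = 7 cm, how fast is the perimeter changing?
18 cm/s

P = 2(l + w)
dP/dt = 2(dl/dt + dw/dt) = 2(4 + 5) = 18 cm/s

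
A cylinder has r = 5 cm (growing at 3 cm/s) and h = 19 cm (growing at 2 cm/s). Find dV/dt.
620π cm³/s

V = πr²h
dV/dt = 2πrh·dr/dt + πr²·dh/dt
= 2π(5)(19)(3) + π(5)²(2)
= 620π cm³/s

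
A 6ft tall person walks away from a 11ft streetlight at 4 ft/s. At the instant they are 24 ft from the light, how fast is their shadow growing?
24/5 ft/s

By similar triangles: 11/(x+s) = 6/s
Solving: s = 6x/5
ds/dt = 6/5 · dx/dt = 6/5 · 4 = 24/5 ft/s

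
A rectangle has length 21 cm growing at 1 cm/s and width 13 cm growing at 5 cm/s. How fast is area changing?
118 cm²/s

A = lw
dA/dt = w·dl/dt + l·dw/dt = 13·1 + 21·5 = 118 cm²/s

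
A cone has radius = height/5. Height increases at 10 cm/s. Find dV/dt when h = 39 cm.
3042π/5 cm³/s

V = (1/3)π(h/5)²h = πh³/75
dV/dt = πh²/25 · 10
At h = 39: dV/dt = 3042π/5 cm³/s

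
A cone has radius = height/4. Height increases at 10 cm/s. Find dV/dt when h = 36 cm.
810π cm³/s

V = (1/3)π(h/4)²h = πh³/48
dV/dt = πh²/16 · 10
At h = 36: dV/dt = 810π cm³/s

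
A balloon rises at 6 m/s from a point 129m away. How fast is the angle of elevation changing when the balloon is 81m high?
0.033359 rad/s

tan(θ) = y/129
sec²(θ) · dθ/dt = (1/129) · dy/dt
dθ/dt = cos²(θ)/129 · 6 = 129/(129² + 81²) · 6
dθ/dt = 0.033359 rad/s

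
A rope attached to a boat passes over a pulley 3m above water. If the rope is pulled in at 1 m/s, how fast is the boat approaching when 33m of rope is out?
11√30/60 ≈ 1.004 m/s

rope² = x² + 3²
x = √(33² - 3²) = 6√30
dx/dt = (rope/x) · d(rope)/dt = (33/(6√30)) · (-1) = -11√30/60 m/s
The boat approaches at 11√30/60 ≈ 1.004 m/s.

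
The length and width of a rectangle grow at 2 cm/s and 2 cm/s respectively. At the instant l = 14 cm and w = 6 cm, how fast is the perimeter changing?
8 cm/s

P = 2(l + w)
dP/dt = 2(dl/dt + dw/dt) = 2(2 + 2) = 8 cm/s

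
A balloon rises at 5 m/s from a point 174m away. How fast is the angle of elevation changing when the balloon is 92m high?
0.022457 rad/s

tan(θ) = y/174
sec²(θ) · dθ/dt = (1/174) · dy/dt
dθ/dt = cos²(θ)/174 · 5 = 174/(174² + 92²) · 5
dθ/dt = 0.022457 rad/s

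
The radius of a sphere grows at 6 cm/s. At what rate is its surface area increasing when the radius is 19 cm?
912π cm²/s

S = 4πr²
dS/dt = dS/dr · dr/dt = 8πr · 6
At r = 19: dS/dt = 912π cm²/s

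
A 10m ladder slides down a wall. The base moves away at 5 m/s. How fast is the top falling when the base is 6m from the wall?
15/4 = 3.75 m/s

x² + y² = 10²
2x·dx/dt + 2y·dy/dt = 0
dy/dt = -x/y · dx/dt = -6/8 · 5 = -15/4 m/s
The top is descending at 15/4 = 3.75 m/s.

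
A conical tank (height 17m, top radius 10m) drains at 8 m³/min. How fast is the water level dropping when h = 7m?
578/(1225π) ≈ 0.1502 m/min

r/h = 10/17, so r = (10/17)h
V = (1/3)πr²h = (1/3)π((10/17)h)²h = (100/867)πh³
dV/dh = (100/289)πh²
dh/dt = (dV/dt)/(dV/dh) = -8/((100/289)π·7²) = -578/(1225π) m/min
The level is dropping at 578/(1225π) ≈ 0.1502 m/min.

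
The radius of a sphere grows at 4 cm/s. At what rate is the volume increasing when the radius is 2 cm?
64π cm³/s

V = (4/3)πr³
dV/dt = dV/dr · dr/dt = 4πr² · 4
At r = 2: dV/dt = 64π cm³/s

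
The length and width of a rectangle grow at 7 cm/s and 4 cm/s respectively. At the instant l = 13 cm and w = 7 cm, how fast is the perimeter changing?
22 cm/s

P = 2(l + w)
dP/dt = 2(dl/dt + dw/dt) = 2(7 + 4) = 22 cm/s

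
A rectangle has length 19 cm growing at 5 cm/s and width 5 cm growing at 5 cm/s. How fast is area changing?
120 cm²/s

A = lw
dA/dt = w·dl/dt + l·dw/dt = 5·5 + 19·5 = 120 cm²/s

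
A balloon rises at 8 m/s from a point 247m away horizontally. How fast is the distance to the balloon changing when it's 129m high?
516√3106/7765 ≈ 3.703 m/s

z² = 247² + y²
z = √(247² + 129²) = 5√3106
dz/dt = y/z · dy/dt = 129/(5√3106) · 8 = 516√3106/7765 ≈ 3.703 m/s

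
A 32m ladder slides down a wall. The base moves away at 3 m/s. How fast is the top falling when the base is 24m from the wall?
9√7/7 ≈ 3.402 m/s

x² + y² = 32²
2x·dx/dt + 2y·dy/dt = 0
dy/dt = -x/y · dx/dt = -24/(8√7) · 3 = -9√7/7 m/s
The top is descending at 9√7/7 ≈ 3.402 m/s.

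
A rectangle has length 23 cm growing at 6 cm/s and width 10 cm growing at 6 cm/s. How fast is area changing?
198 cm²/s

A = lw
dA/dt = w·dl/dt + l·dw/dt = 10·6 + 23·6 = 198 cm²/s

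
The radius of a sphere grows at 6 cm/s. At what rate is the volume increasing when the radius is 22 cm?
11616π cm³/s

V = (4/3)πr³
dV/dt = dV/dr · dr/dt = 4πr² · 6
At r = 22: dV/dt = 11616π cm³/s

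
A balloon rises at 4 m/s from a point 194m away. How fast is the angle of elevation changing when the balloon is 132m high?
0.014094 rad/s

tan(θ) = y/194
sec²(θ) · dθ/dt = (1/194) · dy/dt
dθ/dt = cos²(θ)/194 · 4 = 194/(194² + 132²) · 4
dθ/dt = 0.014094 rad/s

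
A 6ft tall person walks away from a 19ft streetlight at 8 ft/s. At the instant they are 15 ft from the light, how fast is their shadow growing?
48/13 ft/s

By similar triangles: 19/(x+s) = 6/s
Solving: s = 6x/13
ds/dt = 6/13 · dx/dt = 6/13 · 8 = 48/13 ft/s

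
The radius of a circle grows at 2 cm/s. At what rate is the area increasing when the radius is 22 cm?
88π cm²/s

A = πr²
dA/dt = 2πr · dr/dt = 2π(22)(2) = 88π cm²/s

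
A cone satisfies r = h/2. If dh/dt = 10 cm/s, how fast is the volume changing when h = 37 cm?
6845π/2 cm³/s

V = (1/3)π(h/2)²h = πh³/12
dV/dt = πh²/4 · 10
At h = 37: dV/dt = 6845π/2 cm³/s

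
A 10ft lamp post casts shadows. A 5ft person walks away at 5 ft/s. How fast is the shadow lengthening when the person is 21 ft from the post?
5 ft/s

By similar triangles: 10/(x+s) = 5/s
Solving: s = 5x/5
ds/dt = 5/5 · dx/dt = 1 · 5 = 5 ft/s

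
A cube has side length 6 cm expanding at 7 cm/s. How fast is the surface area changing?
504 cm²/s

A = 6s²
dA/dt = 12s · ds/dt = 12·6·7 = 504 cm²/s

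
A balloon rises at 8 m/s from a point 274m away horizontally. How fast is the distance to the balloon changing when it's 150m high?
300√24394/12197 ≈ 3.842 m/s

z² = 274² + y²
z = √(274² + 150²) = 2√24394
dz/dt = y/z · dy/dt = 150/(2√24394) · 8 = 300√24394/12197 ≈ 3.842 m/s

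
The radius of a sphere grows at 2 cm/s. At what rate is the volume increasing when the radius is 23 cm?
4232π cm³/s

V = (4/3)πr³
dV/dt = dV/dr · dr/dt = 4πr² · 2
At r = 23: dV/dt = 4232π cm³/s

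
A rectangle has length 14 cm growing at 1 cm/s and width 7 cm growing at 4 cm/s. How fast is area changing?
63 cm²/s

A = lw
dA/dt = w·dl/dt + l·dw/dt = 7·1 + 14·4 = 63 cm²/s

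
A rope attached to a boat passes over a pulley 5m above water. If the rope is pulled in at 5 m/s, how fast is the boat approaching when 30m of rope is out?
6√35/7 ≈ 5.071 m/s

rope² = x² + 5²
x = √(30² - 5²) = 5√35
dx/dt = (rope/x) · d(rope)/dt = (30/(5√35)) · (-5) = -6√35/7 m/s
The boat approaches at 6√35/7 ≈ 5.071 m/s.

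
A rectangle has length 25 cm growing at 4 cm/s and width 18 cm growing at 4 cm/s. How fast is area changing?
172 cm²/s

A = lw
dA/dt = w·dl/dt + l·dw/dt = 18·4 + 25·4 = 172 cm²/s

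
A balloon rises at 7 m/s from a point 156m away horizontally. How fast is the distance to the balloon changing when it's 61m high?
427√28057/28057 ≈ 2.549 m/s

z² = 156² + y²
z = √(156² + 61²) = √28057
dz/dt = y/z · dy/dt = 61/√28057 · 7 = 427√28057/28057 ≈ 2.549 m/s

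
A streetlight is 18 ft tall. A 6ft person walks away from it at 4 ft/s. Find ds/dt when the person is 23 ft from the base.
2 ft/s

By similar triangles: 18/(x+s) = 6/s
Solving: s = 6x/12
ds/dt = 6/12 · dx/dt = 1/2 · 4 = 2 ft/s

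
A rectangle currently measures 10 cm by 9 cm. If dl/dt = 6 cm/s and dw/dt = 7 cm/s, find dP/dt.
26 cm/s

P = 2(l + w)
dP/dt = 2(dl/dt + dw/dt) = 2(6 + 7) = 26 cm/s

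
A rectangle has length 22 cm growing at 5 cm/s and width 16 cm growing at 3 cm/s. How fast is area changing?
146 cm²/s

A = lw
dA/dt = w·dl/dt + l·dw/dt = 16·5 + 22·3 = 146 cm²/s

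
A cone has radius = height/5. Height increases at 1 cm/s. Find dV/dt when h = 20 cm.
16π cm³/s

V = (1/3)π(h/5)²h = πh³/75
dV/dt = πh²/25 · 1
At h = 20: dV/dt = 16π cm³/s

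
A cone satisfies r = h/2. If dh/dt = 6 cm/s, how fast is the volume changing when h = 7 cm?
147π/2 cm³/s

V = (1/3)π(h/2)²h = πh³/12
dV/dt = πh²/4 · 6
At h = 7: dV/dt = 147π/2 cm³/s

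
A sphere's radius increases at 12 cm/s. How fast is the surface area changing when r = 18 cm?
1728π cm²/s

S = 4πr²
dS/dt = dS/dr · dr/dt = 8πr · 12
At r = 18: dS/dt = 1728π cm²/s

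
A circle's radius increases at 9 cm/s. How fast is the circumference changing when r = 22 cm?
18π cm/s

C = 2πr
dC/dt = 2π · dr/dt = 2π · 9 = 18π cm/s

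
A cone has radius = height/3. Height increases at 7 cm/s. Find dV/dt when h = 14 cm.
1372π/9 cm³/s

V = (1/3)π(h/3)²h = πh³/27
dV/dt = πh²/9 · 7
At h = 14: dV/dt = 1372π/9 cm³/s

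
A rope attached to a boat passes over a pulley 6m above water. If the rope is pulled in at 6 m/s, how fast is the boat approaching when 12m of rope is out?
4√3 ≈ 6.928 m/s

rope² = x² + 6²
x = √(12² - 6²) = 6√3
dx/dt = (rope/x) · d(rope)/dt = (12/(6√3)) · (-6) = -4√3 m/s
The boat approaches at 4√3 ≈ 6.928 m/s.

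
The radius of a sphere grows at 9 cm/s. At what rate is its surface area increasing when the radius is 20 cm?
1440π cm²/s

S = 4πr²
dS/dt = dS/dr · dr/dt = 8πr · 9
At r = 20: dS/dt = 1440π cm²/s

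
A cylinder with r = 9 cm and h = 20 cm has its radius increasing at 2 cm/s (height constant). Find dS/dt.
152π cm²/s

S = 2πrh + 2πr² (lateral + bases)
dS/dt = (2πh + 4πr)·dr/dt = (2π·20 + 4π·9)·2
= 152π cm²/s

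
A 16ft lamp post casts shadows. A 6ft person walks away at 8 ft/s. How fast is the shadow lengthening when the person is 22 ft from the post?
24/5 ft/s

By similar triangles: 16/(x+s) = 6/s
Solving: s = 6x/10
ds/dt = 6/10 · dx/dt = 3/5 · 8 = 24/5 ft/s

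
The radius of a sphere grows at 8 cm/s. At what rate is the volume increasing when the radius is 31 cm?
30752π cm³/s

V = (4/3)πr³
dV/dt = dV/dr · dr/dt = 4πr² · 8
At r = 31: dV/dt = 30752π cm³/s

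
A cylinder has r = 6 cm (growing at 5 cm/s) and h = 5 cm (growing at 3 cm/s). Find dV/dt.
408π cm³/s

V = πr²h
dV/dt = 2πrh·dr/dt + πr²·dh/dt
= 2π(6)(5)(5) + π(6)²(3)
= 408π cm³/s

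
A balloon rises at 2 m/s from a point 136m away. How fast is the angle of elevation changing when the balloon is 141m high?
0.007088 rad/s

tan(θ) = y/136
sec²(θ) · dθ/dt = (1/136) · dy/dt
dθ/dt = cos²(θ)/136 · 2 = 136/(136² + 141²) · 2
dθ/dt = 0.007088 rad/s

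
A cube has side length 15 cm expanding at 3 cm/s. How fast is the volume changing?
2025 cm³/s

V = s³
dV/dt = 3s² · ds/dt = 3·15²·3 = 2025 cm³/s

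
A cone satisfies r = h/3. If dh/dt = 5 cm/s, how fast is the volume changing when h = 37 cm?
6845π/9 cm³/s

V = (1/3)π(h/3)²h = πh³/27
dV/dt = πh²/9 · 5
At h = 37: dV/dt = 6845π/9 cm³/s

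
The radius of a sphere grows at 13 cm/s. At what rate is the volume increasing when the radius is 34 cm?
60112π cm³/s

V = (4/3)πr³
dV/dt = dV/dr · dr/dt = 4πr² · 13
At r = 34: dV/dt = 60112π cm³/s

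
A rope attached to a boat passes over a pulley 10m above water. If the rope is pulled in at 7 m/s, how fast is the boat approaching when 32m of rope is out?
16√231/33 ≈ 7.369 m/s

rope² = x² + 10²
x = √(32² - 10²) = 2√231
dx/dt = (rope/x) · d(rope)/dt = (32/(2√231)) · (-7) = -16√231/33 m/s
The boat approaches at 16√231/33 ≈ 7.369 m/s.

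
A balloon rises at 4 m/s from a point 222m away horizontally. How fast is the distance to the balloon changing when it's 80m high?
160√13921/13921 ≈ 1.356 m/s

z² = 222² + y²
z = √(222² + 80²) = 2√13921
dz/dt = y/z · dy/dt = 80/(2√13921) · 4 = 160√13921/13921 ≈ 1.356 m/s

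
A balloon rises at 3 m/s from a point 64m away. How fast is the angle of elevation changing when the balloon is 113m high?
0.011385 rad/s

tan(θ) = y/64
sec²(θ) · dθ/dt = (1/64) · dy/dt
dθ/dt = cos²(θ)/64 · 3 = 64/(64² + 113²) · 3
dθ/dt = 0.011385 rad/s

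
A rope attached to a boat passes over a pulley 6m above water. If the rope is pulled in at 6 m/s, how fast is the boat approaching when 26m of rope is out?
39√10/20 ≈ 6.166 m/s

rope² = x² + 6²
x = √(26² - 6²) = 8√10
dx/dt = (rope/x) · d(rope)/dt = (26/(8√10)) · (-6) = -39√10/20 m/s
The boat approaches at 39√10/20 ≈ 6.166 m/s.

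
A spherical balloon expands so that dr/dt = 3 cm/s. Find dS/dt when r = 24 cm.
576π cm²/s

S = 4πr²
dS/dt = dS/dr · dr/dt = 8πr · 3
At r = 24: dS/dt = 576π cm²/s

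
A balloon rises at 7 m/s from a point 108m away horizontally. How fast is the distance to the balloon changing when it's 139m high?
973√30985/30985 ≈ 5.528 m/s

z² = 108² + y²
z = √(108² + 139²) = √30985
dz/dt = y/z · dy/dt = 139/√30985 · 7 = 973√30985/30985 ≈ 5.528 m/s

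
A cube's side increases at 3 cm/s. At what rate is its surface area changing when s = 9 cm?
324 cm²/s

A = 6s²
dA/dt = 12s · ds/dt = 12·9·3 = 324 cm²/s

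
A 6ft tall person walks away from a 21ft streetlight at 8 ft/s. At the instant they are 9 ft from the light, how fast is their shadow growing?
16/5 ft/s

By similar triangles: 21/(x+s) = 6/s
Solving: s = 6x/15
ds/dt = 6/15 · dx/dt = 2/5 · 8 = 16/5 ft/s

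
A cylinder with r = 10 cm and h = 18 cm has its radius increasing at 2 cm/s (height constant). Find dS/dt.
152π cm²/s

S = 2πrh + 2πr² (lateral + bases)
dS/dt = (2πh + 4πr)·dr/dt = (2π·18 + 4π·10)·2
= 152π cm²/s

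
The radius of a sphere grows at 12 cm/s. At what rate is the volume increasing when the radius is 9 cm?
3888π cm³/s

V = (4/3)πr³
dV/dt = dV/dr · dr/dt = 4πr² · 12
At r = 9: dV/dt = 3888π cm³/s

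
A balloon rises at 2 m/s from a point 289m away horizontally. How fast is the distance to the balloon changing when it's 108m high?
216√95185/95185 ≈ 0.7001 m/s

z² = 289² + y²
z = √(289² + 108²) = √95185
dz/dt = y/z · dy/dt = 108/√95185 · 2 = 216√95185/95185 ≈ 0.7001 m/s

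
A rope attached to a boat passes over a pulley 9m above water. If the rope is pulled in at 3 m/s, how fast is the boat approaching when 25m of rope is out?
75√34/136 ≈ 3.216 m/s

rope² = x² + 9²
x = √(25² - 9²) = 4√34
dx/dt = (rope/x) · d(rope)/dt = (25/(4√34)) · (-3) = -75√34/136 m/s
The boat approaches at 75√34/136 ≈ 3.216 m/s.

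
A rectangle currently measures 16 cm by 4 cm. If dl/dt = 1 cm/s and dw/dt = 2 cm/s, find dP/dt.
6 cm/s

P = 2(l + w)
dP/dt = 2(dl/dt + dw/dt) = 2(1 + 2) = 6 cm/s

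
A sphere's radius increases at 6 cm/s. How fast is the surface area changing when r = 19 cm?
912π cm²/s

S = 4πr²
dS/dt = dS/dr · dr/dt = 8πr · 6
At r = 19: dS/dt = 912π cm²/s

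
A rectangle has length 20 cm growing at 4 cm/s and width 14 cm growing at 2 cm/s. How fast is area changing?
96 cm²/s

A = lw
dA/dt = w·dl/dt + l·dw/dt = 14·4 + 20·2 = 96 cm²/s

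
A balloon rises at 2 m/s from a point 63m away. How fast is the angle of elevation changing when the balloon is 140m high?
0.005346 rad/s

tan(θ) = y/63
sec²(θ) · dθ/dt = (1/63) · dy/dt
dθ/dt = cos²(θ)/63 · 2 = 63/(63² + 140²) · 2
dθ/dt = 0.005346 rad/s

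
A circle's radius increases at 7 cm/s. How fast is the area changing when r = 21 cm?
294π cm²/s

A = πr²
dA/dt = 2πr · dr/dt = 2π(21)(7) = 294π cm²/s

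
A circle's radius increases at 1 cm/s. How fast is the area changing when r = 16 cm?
32π cm²/s

A = πr²
dA/dt = 2πr · dr/dt = 2π(16)(1) = 32π cm²/s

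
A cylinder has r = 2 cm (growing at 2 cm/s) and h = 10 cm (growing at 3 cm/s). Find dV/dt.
92π cm³/s

V = πr²h
dV/dt = 2πrh·dr/dt + πr²·dh/dt
= 2π(2)(10)(2) + π(2)²(3)
= 92π cm³/s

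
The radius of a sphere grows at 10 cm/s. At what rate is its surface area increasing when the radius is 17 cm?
1360π cm²/s

S = 4πr²
dS/dt = dS/dr · dr/dt = 8πr · 10
At r = 17: dS/dt = 1360π cm²/s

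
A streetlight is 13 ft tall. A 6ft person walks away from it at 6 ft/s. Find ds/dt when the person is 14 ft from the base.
36/7 ft/s

By similar triangles: 13/(x+s) = 6/s
Solving: s = 6x/7
ds/dt = 6/7 · dx/dt = 6/7 · 6 = 36/7 ft/s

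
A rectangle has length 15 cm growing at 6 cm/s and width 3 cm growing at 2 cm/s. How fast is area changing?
48 cm²/s

A = lw
dA/dt = w·dl/dt + l·dw/dt = 3·6 + 15·2 = 48 cm²/s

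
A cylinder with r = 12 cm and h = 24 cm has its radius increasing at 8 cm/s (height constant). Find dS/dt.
768π cm²/s

S = 2πrh + 2πr² (lateral + bases)
dS/dt = (2πh + 4πr)·dr/dt = (2π·24 + 4π·12)·8
= 768π cm²/s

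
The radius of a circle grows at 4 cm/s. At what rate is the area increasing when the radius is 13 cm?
104π cm²/s

A = πr²
dA/dt = 2πr · dr/dt = 2π(13)(4) = 104π cm²/s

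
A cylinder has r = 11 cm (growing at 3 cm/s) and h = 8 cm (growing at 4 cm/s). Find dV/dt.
1012π cm³/s

V = πr²h
dV/dt = 2πrh·dr/dt + πr²·dh/dt
= 2π(11)(8)(3) + π(11)²(4)
= 1012π cm³/s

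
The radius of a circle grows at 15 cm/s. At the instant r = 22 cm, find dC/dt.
30π cm/s

C = 2πr
dC/dt = 2π · dr/dt = 2π · 15 = 30π cm/s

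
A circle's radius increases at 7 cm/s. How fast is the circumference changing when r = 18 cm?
14π cm/s

C = 2πr
dC/dt = 2π · dr/dt = 2π · 7 = 14π cm/s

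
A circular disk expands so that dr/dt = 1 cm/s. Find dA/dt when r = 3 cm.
6π cm²/s

A = πr²
dA/dt = 2πr · dr/dt = 2π(3)(1) = 6π cm²/s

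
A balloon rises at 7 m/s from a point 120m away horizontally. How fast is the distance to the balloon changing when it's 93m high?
217√2561/2561 ≈ 4.288 m/s

z² = 120² + y²
z = √(120² + 93²) = 3√2561
dz/dt = y/z · dy/dt = 93/(3√2561) · 7 = 217√2561/2561 ≈ 4.288 m/s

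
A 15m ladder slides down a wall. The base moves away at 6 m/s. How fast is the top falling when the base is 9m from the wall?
9/2 = 4.5 m/s

x² + y² = 15²
2x·dx/dt + 2y·dy/dt = 0
dy/dt = -x/y · dx/dt = -9/12 · 6 = -9/2 m/s
The top is descending at 9/2 = 4.5 m/s.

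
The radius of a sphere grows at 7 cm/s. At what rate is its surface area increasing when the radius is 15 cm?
840π cm²/s

S = 4πr²
dS/dt = dS/dr · dr/dt = 8πr · 7
At r = 15: dS/dt = 840π cm²/s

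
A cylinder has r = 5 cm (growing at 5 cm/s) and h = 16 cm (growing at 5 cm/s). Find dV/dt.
925π cm³/s

V = πr²h
dV/dt = 2πrh·dr/dt + πr²·dh/dt
= 2π(5)(16)(5) + π(5)²(5)
= 925π cm³/s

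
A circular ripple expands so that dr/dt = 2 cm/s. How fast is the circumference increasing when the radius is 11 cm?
4π cm/s

C = 2πr
dC/dt = 2π · dr/dt = 2π · 2 = 4π cm/s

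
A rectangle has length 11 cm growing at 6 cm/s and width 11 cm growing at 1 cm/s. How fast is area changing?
77 cm²/s

A = lw
dA/dt = w·dl/dt + l·dw/dt = 11·6 + 11·1 = 77 cm²/s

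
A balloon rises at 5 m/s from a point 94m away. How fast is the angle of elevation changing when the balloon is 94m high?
0.026596 rad/s

tan(θ) = y/94
sec²(θ) · dθ/dt = (1/94) · dy/dt
dθ/dt = cos²(θ)/94 · 5 = 94/(94² + 94²) · 5
dθ/dt = 0.026596 rad/s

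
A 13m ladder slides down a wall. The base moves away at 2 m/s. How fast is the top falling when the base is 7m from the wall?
7√30/30 ≈ 1.278 m/s

x² + y² = 13²
2x·dx/dt + 2y·dy/dt = 0
dy/dt = -x/y · dx/dt = -7/(2√30) · 2 = -7√30/30 m/s
The top is descending at 7√30/30 ≈ 1.278 m/s.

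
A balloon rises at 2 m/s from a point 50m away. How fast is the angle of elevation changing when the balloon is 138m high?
0.004642 rad/s

tan(θ) = y/50
sec²(θ) · dθ/dt = (1/50) · dy/dt
dθ/dt = cos²(θ)/50 · 2 = 50/(50² + 138²) · 2
dθ/dt = 0.004642 rad/s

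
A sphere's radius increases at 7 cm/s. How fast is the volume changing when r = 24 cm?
16128π cm³/s

V = (4/3)πr³
dV/dt = dV/dr · dr/dt = 4πr² · 7
At r = 24: dV/dt = 16128π cm³/s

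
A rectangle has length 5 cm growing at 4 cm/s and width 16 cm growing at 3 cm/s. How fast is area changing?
79 cm²/s

A = lw
dA/dt = w·dl/dt + l·dw/dt = 16·4 + 5·3 = 79 cm²/s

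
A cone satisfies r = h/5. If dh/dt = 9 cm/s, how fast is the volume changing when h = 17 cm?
2601π/25 cm³/s

V = (1/3)π(h/5)²h = πh³/75
dV/dt = πh²/25 · 9
At h = 17: dV/dt = 2601π/25 cm³/s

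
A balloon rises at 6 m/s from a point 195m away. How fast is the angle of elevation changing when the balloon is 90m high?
0.025366 rad/s

tan(θ) = y/195
sec²(θ) · dθ/dt = (1/195) · dy/dt
dθ/dt = cos²(θ)/195 · 6 = 195/(195² + 90²) · 6
dθ/dt = 0.025366 rad/s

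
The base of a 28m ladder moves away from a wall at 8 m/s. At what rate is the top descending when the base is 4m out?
2√3/3 ≈ 1.155 m/s

x² + y² = 28²
2x·dx/dt + 2y·dy/dt = 0
dy/dt = -x/y · dx/dt = -4/(16√3) · 8 = -2√3/3 m/s
The top is descending at 2√3/3 ≈ 1.155 m/s.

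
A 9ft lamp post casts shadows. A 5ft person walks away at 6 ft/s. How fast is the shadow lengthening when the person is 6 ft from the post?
15/2 ft/s

By similar triangles: 9/(x+s) = 5/s
Solving: s = 5x/4
ds/dt = 5/4 · dx/dt = 5/4 · 6 = 15/2 ft/s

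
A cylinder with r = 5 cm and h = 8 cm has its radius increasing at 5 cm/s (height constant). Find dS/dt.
180π cm²/s

S = 2πrh + 2πr² (lateral + bases)
dS/dt = (2πh + 4πr)·dr/dt = (2π·8 + 4π·5)·5
= 180π cm²/s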